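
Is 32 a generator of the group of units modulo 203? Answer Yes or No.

203 = 7 · 29 is a product of two distinct odd primes, so (Z/203Z)^× ≅ (Z/7Z)^× × (Z/29Z)^× is not cyclic.
No primitive root modulo 203 exists; in particular 32 is not one.

No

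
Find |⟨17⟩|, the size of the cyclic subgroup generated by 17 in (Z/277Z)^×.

The order of 17 must divide φ(277) = 277 − 1 = 276 = 2^2 · 3 · 23.
Divisors of 276: 1, 2, 3, 4, 6, 12, 23, 46, 69, 92, 138, 276.
Compute 17^d (mod 277) for the divisors d until we hit 1:
17^1 ≡ 17 (mod 277)
17^2 ≡ 12 (mod 277)
17^3 ≡ 204 (mod 277)
17^4 ≡ 144 (mod 277)
17^6 ≡ 66 (mod 277)
17^12 ≡ 201 (mod 277)
17^23 ≡ 242 (mod 277)
17^46 ≡ 117 (mod 277)
17^69 ≡ 60 (mod 277)
17^92 ≡ 116 (mod 277)
17^138 ≡ 276 (mod 277)
17^276 ≡ 1 (mod 277) ✓
Therefore the multiplicative order of 17 modulo 277 is 276.

276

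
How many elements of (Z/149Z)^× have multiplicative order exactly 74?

φ(149) = 149 − 1 = 148 = 2^2 · 37.
In a cyclic group of order 148, there are φ(d) elements of order d for each divisor d of 148, and zero for non-divisors.
74 = 2 · 37 divides 148, and φ(74) = 36.

36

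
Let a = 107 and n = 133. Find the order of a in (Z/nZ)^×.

ord(107) | φ(133) = φ(7·19) = (7−1)·(19−1) = 6·18 = 108 = 2^2 · 3^3.
Divisors of 108: 1, 2, 3, 4, 6, 9, 12, 18, 27, 36, 54, 108.
Check 107^d mod 133 for each divisor in increasing order:
107^1 ≡ 107 (mod 133)
107^2 ≡ 11 (mod 133)
107^3 ≡ 113 (mod 133)
107^4 ≡ 121 (mod 133)
107^6 ≡ 1 (mod 133) ✓
Therefore the multiplicative order of 107 modulo 133 is 6.

6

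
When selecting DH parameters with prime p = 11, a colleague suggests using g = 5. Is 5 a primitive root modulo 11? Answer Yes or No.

No

φ(11) = 11 − 1 = 10 = 2 · 5.
5 is a primitive root mod 11 iff 5^(φ(11)/q) ≢ 1 for every prime q | φ(11), i.e. q ∈ {2, 5}.
5^5 ≡ 1 (mod 11)  [q = 2: ≡ 1 ✗]
5^2 ≡ 3 (mod 11)  [q = 5: ≢ 1 ✓]
5^5 ≡ 1 shows ord(5) | 5, strictly less than φ(11); not a primitive root.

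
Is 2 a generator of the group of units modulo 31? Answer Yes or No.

No

φ(31) = 31 − 1 = 30 = 2 · 3 · 5.
It suffices to check that the order of 2 is not a proper divisor of 30: compute 2^(30/q) for q ∈ {2, 3, 5}.
2^15 ≡ 1 (mod 31)  [q = 2: ≡ 1 ✗]
2^10 ≡ 1 (mod 31)  [q = 3: ≡ 1 ✗]
2^6 ≡ 2 (mod 31)  [q = 5: ≢ 1 ✓]
The check at q = 2 fails, so 2 generates a proper subgroup.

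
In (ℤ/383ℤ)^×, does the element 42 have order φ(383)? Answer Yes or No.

No

φ(383) = 383 − 1 = 382 = 2 · 191.
An element g generates (Z/383Z)^× iff g^(382/q) ≢ 1 (mod 383) for each prime q ∈ {2, 191}.
42^191 ≡ 1 (mod 383)  [q = 2: ≡ 1 ✗]
42^2 ≡ 232 (mod 383)  [q = 191: ≢ 1 ✓]
42^191 ≡ 1 shows ord(42) | 191, strictly less than φ(383); not a primitive root.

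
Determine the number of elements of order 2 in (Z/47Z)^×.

1

φ(47) = 47 − 1 = 46 = 2 · 23.
In a cyclic group of order 46, there are φ(d) elements of order d for each divisor d of 46, and zero for non-divisors.
2 | 46, and φ(2) = 2 − 1 = 1.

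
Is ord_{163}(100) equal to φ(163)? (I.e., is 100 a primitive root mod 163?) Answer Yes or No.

No

φ(163) = 163 − 1 = 162 = 2 · 3^4.
Test 100^(162/q) mod 163 for each prime factor q of 162:
100^81 ≡ 1 (mod 163)  [q = 2: ≡ 1 ✗]
100^54 ≡ 58 (mod 163)  [q = 3: ≢ 1 ✓]
Since 100^81 ≡ 1, the order of 100 divides 81 < 162, so 100 is not a primitive root.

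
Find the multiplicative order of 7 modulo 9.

3

ord(7) | φ(9) = φ(3^2) = 3·(3−1) = 6 = 2 · 3.
Divisors of 6: 1, 2, 3, 6.
Evaluate successive powers at the divisors of 6:
7^1 ≡ 7
7^2 ≡ 4
7^3 ≡ 1
Hence ord(7) = 3.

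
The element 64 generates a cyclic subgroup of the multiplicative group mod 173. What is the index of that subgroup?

ord(64) | φ(173) = 173 − 1 = 172 = 2^2 · 43.
Divisors of 172: 1, 2, 4, 43, 86, 172.
Check 64^d mod 173 for each divisor in increasing order:
64^1 ≡ 64 (mod 173)
64^2 ≡ 117 (mod 173)
64^4 ≡ 22 (mod 173)
64^43 ≡ 172 (mod 173)
64^86 ≡ 1 (mod 173) ✓
So ord_173(64) = 86, hence |⟨64⟩| = 86.
[(Z/173Z)^× : ⟨64⟩] = 172/86 = 2.

2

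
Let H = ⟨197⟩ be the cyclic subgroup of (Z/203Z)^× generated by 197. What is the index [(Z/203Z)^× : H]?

Since 197 ∈ (Z/203Z)^×, its order divides φ(203) = φ(7·29) = (7−1)·(29−1) = 6·28 = 168 = 2^3 · 3 · 7.
Divisors of 168: 1, 2, 3, 4, 6, 7, 8, 12, 14, 21, 24, 28, 42, 56, 84, 168.
Test each divisor d:
197^1 ≡ 197
197^2 ≡ 36
197^3 ≡ 190
197^4 ≡ 78
197^6 ≡ 169
197^7 ≡ 1
So ord_203(197) = 7, hence |⟨197⟩| = 7.
The index is φ(203) / ord(197) = 168 / 7 = 24.

24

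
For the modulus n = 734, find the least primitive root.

11

φ(734) = φ(2)·φ(367) = 1·366 = 366 = 2 · 3 · 61.
Test candidates g = 2, 3, … against the prime factors q ∈ {2, 3, 61} of φ(734): g is a generator iff g^(366/q) ≢ 1 for every such q.
g = 2: gcd(2, 734) = 2 > 1, not a unit — skip.
g = 3: 3^183 ≡ 733; 3^122 ≡ 1 — hits 1, so not a primitive root.
g = 4: gcd(4, 734) = 2 > 1, not a unit — skip.
g = 5: 5^183 ≡ 733; 5^122 ≡ 1 — hits 1, so not a primitive root.
g = 6: gcd(6, 734) = 2 > 1, not a unit — skip.
g = 7: 7^183 ≡ 1 — hits 1, so not a primitive root.
g = 8: gcd(8, 734) = 2 > 1, not a unit — skip.
g = 9: 9^183 ≡ 1 — hits 1, so not a primitive root.
g = 10: gcd(10, 734) = 2 > 1, not a unit — skip.
g = 11: 11^183 ≡ 733; 11^122 ≡ 283; 11^6 ≡ 419 — none is 1, so 11 is a primitive root.
Hence the least primitive root of 734 is 11.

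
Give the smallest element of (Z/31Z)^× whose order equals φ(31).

3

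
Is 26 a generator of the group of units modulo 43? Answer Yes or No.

Yes

φ(43) = 43 − 1 = 42 = 2 · 3 · 7.
It suffices to check that the order of 26 is not a proper divisor of 42: compute 26^(42/q) for q ∈ {2, 3, 7}.
26^21 ≡ 42 (mod 43)  [q = 2: ≢ 1 ✓]
26^14 ≡ 6 (mod 43)  [q = 3: ≢ 1 ✓]
26^6 ≡ 35 (mod 43)  [q = 7: ≢ 1 ✓]
All checks pass, so 26 has order 42 and is a primitive root modulo 43.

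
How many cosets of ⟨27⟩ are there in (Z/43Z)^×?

By Lagrange's theorem, ord_43(27) divides φ(43) = 43 − 1 = 42 = 2 · 3 · 7.
Divisors of 42: 1, 2, 3, 6, 7, 14, 21, 42.
Check 27^d mod 43 for each divisor in increasing order:
27^1 ≡ 27 (mod 43)
27^2 ≡ 41 (mod 43)
27^3 ≡ 32 (mod 43)
27^6 ≡ 35 (mod 43)
27^7 ≡ 42 (mod 43)
27^14 ≡ 1 (mod 43) ✓
The order of 27 is 14, so the subgroup it generates has 14 elements.
Index = |(Z/43Z)^×| / |⟨27⟩| = 42 / 14 = 3.

3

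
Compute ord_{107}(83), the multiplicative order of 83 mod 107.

The order of 83 must divide φ(107) = 107 − 1 = 106 = 2 · 53.
Divisors of 106: 1, 2, 53, 106.
Evaluate successive powers at the divisors of 106:
83^1 ≡ 83 (mod 107)
83^2 ≡ 41 (mod 107)
83^53 ≡ 1 (mod 107) ✓
So ord_107(83) = 53.

53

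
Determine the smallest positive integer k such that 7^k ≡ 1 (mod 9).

By Lagrange's theorem, ord_9(7) divides φ(9) = φ(3^2) = 3·(3−1) = 6 = 2 · 3.
Divisors of 6: 1, 2, 3, 6.
Check 7^d mod 9 for each divisor in increasing order:
7^1 ≡ 7
7^2 ≡ 4
7^3 ≡ 1
Hence ord(7) = 3.

3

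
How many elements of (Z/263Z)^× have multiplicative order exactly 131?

φ(263) = 263 − 1 = 262 = 2 · 131.
(Z/263Z)^× is cyclic (|G| = 262); a cyclic group of order m has exactly φ(d) elements of each order d | m, and none otherwise.
131 | 262, and φ(131) = 131 − 1 = 130.

130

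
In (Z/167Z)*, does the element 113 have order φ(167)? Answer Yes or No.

Yes

φ(167) = 167 − 1 = 166 = 2 · 83.
113 is a primitive root mod 167 iff 113^(φ(167)/q) ≢ 1 for every prime q | φ(167), i.e. q ∈ {2, 83}.
113^83 ≡ 166 (mod 167)  [q = 2: ≢ 1 ✓]
113^2 ≡ 77 (mod 167)  [q = 83: ≢ 1 ✓]
None equal 1, so ord_167(113) = 166: 113 is a primitive root.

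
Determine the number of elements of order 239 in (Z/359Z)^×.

0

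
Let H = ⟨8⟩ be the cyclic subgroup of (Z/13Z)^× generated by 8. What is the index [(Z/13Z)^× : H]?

3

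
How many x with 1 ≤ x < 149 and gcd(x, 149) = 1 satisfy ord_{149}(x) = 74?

φ(149) = 149 − 1 = 148 = 2^2 · 37.
(Z/149Z)^× is cyclic (|G| = 148); a cyclic group of order m has exactly φ(d) elements of each order d | m, and none otherwise.
74 = 2 · 37 divides 148, and φ(74) = 36.

36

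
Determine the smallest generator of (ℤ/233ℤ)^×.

φ(233) = 233 − 1 = 232 = 2^3 · 29.
g is a primitive root iff g^(232/q) ≢ 1 (mod 233) for each prime q ∈ {2, 29}.
g = 2: 2^116 ≡ 1 — hits 1, so not a primitive root.
g = 3: 3^116 ≡ 232; 3^8 ≡ 37 — none is 1, so 3 is a primitive root.
So 3 is the smallest generator of (Z/233Z)^×.

3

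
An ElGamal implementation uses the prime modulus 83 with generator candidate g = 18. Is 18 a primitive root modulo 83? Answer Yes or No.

φ(83) = 83 − 1 = 82 = 2 · 41.
18 is a primitive root mod 83 iff 18^(φ(83)/q) ≢ 1 for every prime q | φ(83), i.e. q ∈ {2, 41}.
18^41 ≡ 82 (mod 83)  [q = 2: ≢ 1 ✓]
18^2 ≡ 75 (mod 83)  [q = 41: ≢ 1 ✓]
None equal 1, so ord_83(18) = 82: 18 is a primitive root.

Yes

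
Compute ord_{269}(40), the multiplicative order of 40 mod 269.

Since 40 ∈ (Z/269Z)^×, its order divides φ(269) = 269 − 1 = 268 = 2^2 · 67.
Divisors of 268: 1, 2, 4, 67, 134, 268.
Compute 40^d (mod 269) for the divisors d until we hit 1:
40^1 ≡ 40
40^2 ≡ 255
40^4 ≡ 196
40^67 ≡ 82
40^134 ≡ 268
40^268 ≡ 1
So ord_269(40) = 268.

268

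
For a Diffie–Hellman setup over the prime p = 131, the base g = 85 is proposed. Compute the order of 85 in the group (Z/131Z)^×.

Since 85 ∈ (Z/131Z)^×, its order divides φ(131) = 131 − 1 = 130 = 2 · 5 · 13.
Divisors of 130: 1, 2, 5, 10, 13, 26, 65, 130.
Compute 85^d (mod 131) for the divisors d until we hit 1:
85^1 ≡ 85 (mod 131)
85^2 ≡ 20 (mod 131)
85^5 ≡ 71 (mod 131)
85^10 ≡ 63 (mod 131)
85^13 ≡ 73 (mod 131)
85^26 ≡ 89 (mod 131)
85^65 ≡ 130 (mod 131)
85^130 ≡ 1 (mod 131) ✓
Hence ord(85) = 130.

130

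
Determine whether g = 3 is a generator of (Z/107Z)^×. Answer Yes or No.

No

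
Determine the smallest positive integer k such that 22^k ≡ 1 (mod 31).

Since 22 ∈ (Z/31Z)^×, its order divides φ(31) = 31 − 1 = 30 = 2 · 3 · 5.
Divisors of 30: 1, 2, 3, 5, 6, 10, 15, 30.
Compute 22^d (mod 31) for the divisors d until we hit 1:
22^1 ≡ 22
22^2 ≡ 19
22^3 ≡ 15
22^5 ≡ 6
22^6 ≡ 8
22^10 ≡ 5
22^15 ≡ 30
22^30 ≡ 1
So ord_31(22) = 30.

30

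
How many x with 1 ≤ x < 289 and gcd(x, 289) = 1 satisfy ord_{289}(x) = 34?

φ(289) = φ(17^2) = 17·(17−1) = 272 = 2^4 · 17.
Since (Z/289Z)^× is cyclic of order 272, the number of elements of order d is φ(d) when d | 272 and 0 otherwise.
34 = 2 · 17 divides 272, and φ(34) = 16.

16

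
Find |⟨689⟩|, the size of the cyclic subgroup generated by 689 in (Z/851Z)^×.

12

ord(689) | φ(851) = φ(23·37) = (23−1)·(37−1) = 22·36 = 792 = 2^3 · 3^2 · 11.
Divisors of 792: 1, 2, 3, 4, 6, 8, 9, 11, 12, 18, 22, 24, 33, 36, 44, 66, 72, 88, 99, 132, 198, 264, 396, 792.
Check 689^d mod 851 for each divisor in increasing order:
689^1 ≡ 689 (mod 851)
689^2 ≡ 714 (mod 851)
689^3 ≡ 68 (mod 851)
689^4 ≡ 47 (mod 851)
689^6 ≡ 369 (mod 851)
689^8 ≡ 507 (mod 851)
689^9 ≡ 413 (mod 851)
689^11 ≡ 436 (mod 851)
689^12 ≡ 1 (mod 851) ✓
So ord_851(689) = 12.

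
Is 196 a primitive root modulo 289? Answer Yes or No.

φ(289) = φ(17^2) = 17·(17−1) = 272 = 2^4 · 17.
Test 196^(272/q) mod 289 for each prime factor q of 272:
196^136 ≡ 1 (mod 289)  [q = 2: ≡ 1 ✗]
196^16 ≡ 256 (mod 289)  [q = 17: ≢ 1 ✓]
196^136 ≡ 1 shows ord(196) | 136, strictly less than φ(289); not a primitive root.

No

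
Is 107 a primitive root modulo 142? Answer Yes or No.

φ(142) = φ(2)·φ(71) = 1·70 = 70 = 2 · 5 · 7.
It suffices to check that the order of 107 is not a proper divisor of 70: compute 107^(70/q) for q ∈ {2, 5, 7}.
107^35 ≡ 1 (mod 142)  [q = 2: ≡ 1 ✗]
107^14 ≡ 25 (mod 142)  [q = 5: ≢ 1 ✓]
107^10 ≡ 45 (mod 142)  [q = 7: ≢ 1 ✓]
107^35 ≡ 1 shows ord(107) | 35, strictly less than φ(142); not a primitive root.

No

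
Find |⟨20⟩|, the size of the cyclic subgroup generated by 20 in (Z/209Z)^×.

5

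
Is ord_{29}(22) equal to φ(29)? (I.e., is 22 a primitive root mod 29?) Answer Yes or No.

No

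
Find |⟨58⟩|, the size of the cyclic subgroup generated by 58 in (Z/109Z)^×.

108

ord(58) | φ(109) = 109 − 1 = 108 = 2^2 · 3^3.
Divisors of 108: 1, 2, 3, 4, 6, 9, 12, 18, 27, 36, 54, 108.
Evaluate successive powers at the divisors of 108:
58^1 ≡ 58
58^2 ≡ 94
58^3 ≡ 2
58^4 ≡ 7
58^6 ≡ 4
58^9 ≡ 8
58^12 ≡ 16
58^18 ≡ 64
58^27 ≡ 76
58^36 ≡ 63
58^54 ≡ 108
58^108 ≡ 1
Therefore the multiplicative order of 58 modulo 109 is 108.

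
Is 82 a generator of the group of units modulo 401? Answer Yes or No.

No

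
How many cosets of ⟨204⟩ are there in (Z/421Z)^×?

4

Since 204 ∈ (Z/421Z)^×, its order divides φ(421) = 421 − 1 = 420 = 2^2 · 3 · 5 · 7.
Divisors of 420: 1, 2, 3, 4, 5, 6, 7, 10, 12, 14, 15, 20, 21, 28, 30, 35, 42, 60, 70, 84, 105, 140, 210, 420.
Evaluate successive powers at the divisors of 420:
204^1 ≡ 204
204^2 ≡ 358
204^3 ≡ 199
204^4 ≡ 180
204^5 ≡ 93
204^6 ≡ 27
204^7 ≡ 35
204^10 ≡ 229
204^12 ≡ 308
204^14 ≡ 383
204^15 ≡ 247
204^20 ≡ 237
204^21 ≡ 354
204^28 ≡ 181
204^30 ≡ 385
204^35 ≡ 20
204^42 ≡ 279
204^60 ≡ 33
204^70 ≡ 400
204^84 ≡ 377
204^105 ≡ 1
Thus |⟨204⟩| = ord(204) = 105.
The index is φ(421) / ord(204) = 420 / 105 = 4.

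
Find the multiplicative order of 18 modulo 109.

108

By Lagrange's theorem, ord_109(18) divides φ(109) = 109 − 1 = 108 = 2^2 · 3^3.
Divisors of 108: 1, 2, 3, 4, 6, 9, 12, 18, 27, 36, 54, 108.
Test each divisor d:
18^1 ≡ 18 (mod 109)
18^2 ≡ 106 (mod 109)
18^3 ≡ 55 (mod 109)
18^4 ≡ 9 (mod 109)
18^6 ≡ 82 (mod 109)
18^9 ≡ 41 (mod 109)
18^12 ≡ 75 (mod 109)
18^18 ≡ 46 (mod 109)
18^27 ≡ 33 (mod 109)
18^36 ≡ 45 (mod 109)
18^54 ≡ 108 (mod 109)
18^108 ≡ 1 (mod 109) ✓
So ord_109(18) = 108.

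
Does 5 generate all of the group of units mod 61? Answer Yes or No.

No

φ(61) = 61 − 1 = 60 = 2^2 · 3 · 5.
Test 5^(60/q) mod 61 for each prime factor q of 60:
5^30 ≡ 1 (mod 61)  [q = 2: ≡ 1 ✗]
5^20 ≡ 47 (mod 61)  [q = 3: ≢ 1 ✓]
5^12 ≡ 20 (mod 61)  [q = 5: ≢ 1 ✓]
The check at q = 2 fails, so 5 generates a proper subgroup.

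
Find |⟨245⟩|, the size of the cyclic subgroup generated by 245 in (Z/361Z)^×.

9

By Lagrange's theorem, ord_361(245) divides φ(361) = φ(19^2) = 19·(19−1) = 342 = 2 · 3^2 · 19.
Divisors of 342: 1, 2, 3, 6, 9, 18, 19, 38, 57, 114, 171, 342.
Check 245^d mod 361 for each divisor in increasing order:
245^1 ≡ 245 (mod 361)
245^2 ≡ 99 (mod 361)
245^3 ≡ 68 (mod 361)
245^6 ≡ 292 (mod 361)
245^9 ≡ 1 (mod 361) ✓
The smallest such exponent is 9, so the order of 245 is 9.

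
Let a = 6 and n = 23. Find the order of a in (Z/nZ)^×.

11

Since 6 ∈ (Z/23Z)^×, its order divides φ(23) = 23 − 1 = 22 = 2 · 11.
Divisors of 22: 1, 2, 11, 22.
Test each divisor d:
6^1 ≡ 6
6^2 ≡ 13
6^11 ≡ 1
So ord_23(6) = 11.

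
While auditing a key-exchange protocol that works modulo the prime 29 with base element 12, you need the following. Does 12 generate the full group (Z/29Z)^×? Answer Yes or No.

No

φ(29) = 29 − 1 = 28 = 2^2 · 7.
12 is a primitive root mod 29 iff 12^(φ(29)/q) ≢ 1 for every prime q | φ(29), i.e. q ∈ {2, 7}.
12^14 ≡ 28 (mod 29)  [q = 2: ≢ 1 ✓]
12^4 ≡ 1 (mod 29)  [q = 7: ≡ 1 ✗]
Since 12^4 ≡ 1, the order of 12 divides 4 < 28, so 12 is not a primitive root.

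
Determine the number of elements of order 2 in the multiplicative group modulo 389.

1

φ(389) = 389 − 1 = 388 = 2^2 · 97.
Since (Z/389Z)^× is cyclic of order 388, the number of elements of order d is φ(d) when d | 388 and 0 otherwise.
2 | 388, and φ(2) = 2 − 1 = 1.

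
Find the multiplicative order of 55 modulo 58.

The order of 55 must divide φ(58) = φ(2)·φ(29) = 1·28 = 28 = 2^2 · 7.
Divisors of 28: 1, 2, 4, 7, 14, 28.
Test each divisor d:
55^1 ≡ 55 (mod 58)
55^2 ≡ 9 (mod 58)
55^4 ≡ 23 (mod 58)
55^7 ≡ 17 (mod 58)
55^14 ≡ 57 (mod 58)
55^28 ≡ 1 (mod 58) ✓
The smallest such exponent is 28, so the order of 55 is 28.

28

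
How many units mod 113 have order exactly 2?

1

φ(113) = 113 − 1 = 112 = 2^4 · 7.
(Z/113Z)^× is cyclic (|G| = 112); a cyclic group of order m has exactly φ(d) elements of each order d | m, and none otherwise.
2 | 112, and φ(2) = 2 − 1 = 1.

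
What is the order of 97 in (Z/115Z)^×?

By Lagrange's theorem, ord_115(97) divides φ(115) = φ(5·23) = (5−1)·(23−1) = 4·22 = 88 = 2^3 · 11.
Divisors of 88: 1, 2, 4, 8, 11, 22, 44, 88.
Compute 97^d (mod 115) for the divisors d until we hit 1:
97^1 ≡ 97
97^2 ≡ 94
97^4 ≡ 96
97^8 ≡ 16
97^11 ≡ 68
97^22 ≡ 24
97^44 ≡ 1
Hence ord(97) = 44.

44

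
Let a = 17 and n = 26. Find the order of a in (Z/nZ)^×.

6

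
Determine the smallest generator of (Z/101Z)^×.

2

φ(101) = 101 − 1 = 100 = 2^2 · 5^2.
g is a primitive root iff g^(100/q) ≢ 1 (mod 101) for each prime q ∈ {2, 5}.
g = 2: 2^50 ≡ 100; 2^20 ≡ 95 — none is 1, so 2 is a primitive root.
Hence the least primitive root of 101 is 2.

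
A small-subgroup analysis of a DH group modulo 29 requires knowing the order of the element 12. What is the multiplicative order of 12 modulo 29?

By Lagrange's theorem, ord_29(12) divides φ(29) = 29 − 1 = 28 = 2^2 · 7.
Divisors of 28: 1, 2, 4, 7, 14, 28.
Check 12^d mod 29 for each divisor in increasing order:
12^1 ≡ 12 (mod 29)
12^2 ≡ 28 (mod 29)
12^4 ≡ 1 (mod 29) ✓
So ord_29(12) = 4.

4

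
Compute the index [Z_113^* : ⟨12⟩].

Since 12 ∈ (Z/113Z)^×, its order divides φ(113) = 113 − 1 = 112 = 2^4 · 7.
Divisors of 112: 1, 2, 4, 7, 8, 14, 16, 28, 56, 112.
Test each divisor d:
12^1 ≡ 12
12^2 ≡ 31
12^4 ≡ 57
12^7 ≡ 73
12^8 ≡ 85
12^14 ≡ 18
12^16 ≡ 106
12^28 ≡ 98
12^56 ≡ 112
12^112 ≡ 1
So ord_113(12) = 112, hence |⟨12⟩| = 112.
[(Z/113Z)^× : ⟨12⟩] = 112/112 = 1.

1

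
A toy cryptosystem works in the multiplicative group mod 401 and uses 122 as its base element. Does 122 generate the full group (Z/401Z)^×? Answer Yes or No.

φ(401) = 401 − 1 = 400 = 2^4 · 5^2.
An element g generates (Z/401Z)^× iff g^(400/q) ≢ 1 (mod 401) for each prime q ∈ {2, 5}.
122^200 ≡ 400 (mod 401)  [q = 2: ≢ 1 ✓]
122^80 ≡ 39 (mod 401)  [q = 5: ≢ 1 ✓]
None equal 1, so ord_401(122) = 400: 122 is a primitive root.

Yes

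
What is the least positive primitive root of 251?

6

φ(251) = 251 − 1 = 250 = 2 · 5^3.
Test candidates g = 2, 3, … against the prime factors q ∈ {2, 5} of φ(251): g is a generator iff g^(250/q) ≢ 1 for every such q.
g = 2: 2^125 ≡ 250; 2^50 ≡ 1 — hits 1, so not a primitive root.
g = 3: 3^125 ≡ 1 — hits 1, so not a primitive root.
g = 4: 4^125 ≡ 1 — hits 1, so not a primitive root.
g = 5: 5^125 ≡ 1 — hits 1, so not a primitive root.
g = 6: 6^125 ≡ 250; 6^50 ≡ 219 — none is 1, so 6 is a primitive root.
So 6 is the smallest generator of (Z/251Z)^×.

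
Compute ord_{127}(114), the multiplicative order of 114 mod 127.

126

The order of 114 must divide φ(127) = 127 − 1 = 126 = 2 · 3^2 · 7.
Divisors of 126: 1, 2, 3, 6, 7, 9, 14, 18, 21, 42, 63, 126.
Check 114^d mod 127 for each divisor in increasing order:
114^1 ≡ 114 (mod 127)
114^2 ≡ 42 (mod 127)
114^3 ≡ 89 (mod 127)
114^6 ≡ 47 (mod 127)
114^7 ≡ 24 (mod 127)
114^9 ≡ 119 (mod 127)
114^14 ≡ 68 (mod 127)
114^18 ≡ 64 (mod 127)
114^21 ≡ 108 (mod 127)
114^42 ≡ 107 (mod 127)
114^63 ≡ 126 (mod 127)
114^126 ≡ 1 (mod 127) ✓
Therefore the multiplicative order of 114 modulo 127 is 126.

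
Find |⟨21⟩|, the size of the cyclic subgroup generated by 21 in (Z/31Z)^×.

30

The order of 21 must divide φ(31) = 31 − 1 = 30 = 2 · 3 · 5.
Divisors of 30: 1, 2, 3, 5, 6, 10, 15, 30.
Test each divisor d:
21^1 ≡ 21 (mod 31)
21^2 ≡ 7 (mod 31)
21^3 ≡ 23 (mod 31)
21^5 ≡ 6 (mod 31)
21^6 ≡ 2 (mod 31)
21^10 ≡ 5 (mod 31)
21^15 ≡ 30 (mod 31)
21^30 ≡ 1 (mod 31) ✓
The smallest such exponent is 30, so the order of 21 is 30.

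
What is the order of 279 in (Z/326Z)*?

ord(279) | φ(326) = φ(2)·φ(163) = 1·162 = 162 = 2 · 3^4.
Divisors of 162: 1, 2, 3, 6, 9, 18, 27, 54, 81, 162.
Evaluate successive powers at the divisors of 162:
279^1 ≡ 279 (mod 326)
279^2 ≡ 253 (mod 326)
279^3 ≡ 171 (mod 326)
279^6 ≡ 227 (mod 326)
279^9 ≡ 23 (mod 326)
279^18 ≡ 203 (mod 326)
279^27 ≡ 105 (mod 326)
279^54 ≡ 267 (mod 326)
279^81 ≡ 325 (mod 326)
279^162 ≡ 1 (mod 326) ✓
The smallest such exponent is 162, so the order of 279 is 162.

162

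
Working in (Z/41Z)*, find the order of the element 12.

ord(12) | φ(41) = 41 − 1 = 40 = 2^3 · 5.
Divisors of 40: 1, 2, 4, 5, 8, 10, 20, 40.
Check 12^d mod 41 for each divisor in increasing order:
12^1 ≡ 12
12^2 ≡ 21
12^4 ≡ 31
12^5 ≡ 3
12^8 ≡ 18
12^10 ≡ 9
12^20 ≡ 40
12^40 ≡ 1
The smallest such exponent is 40, so the order of 12 is 40.

40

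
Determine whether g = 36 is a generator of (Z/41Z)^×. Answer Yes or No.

No

φ(41) = 41 − 1 = 40 = 2^3 · 5.
It suffices to check that the order of 36 is not a proper divisor of 40: compute 36^(40/q) for q ∈ {2, 5}.
36^20 ≡ 1 (mod 41)  [q = 2: ≡ 1 ✗]
36^8 ≡ 18 (mod 41)  [q = 5: ≢ 1 ✓]
The check at q = 2 fails, so 36 generates a proper subgroup.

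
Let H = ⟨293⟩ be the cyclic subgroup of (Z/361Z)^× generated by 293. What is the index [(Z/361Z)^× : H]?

Since 293 ∈ (Z/361Z)^×, its order divides φ(361) = φ(19^2) = 19·(19−1) = 342 = 2 · 3^2 · 19.
Divisors of 342: 1, 2, 3, 6, 9, 18, 19, 38, 57, 114, 171, 342.
Test each divisor d:
293^1 ≡ 293 (mod 361)
293^2 ≡ 292 (mod 361)
293^3 ≡ 360 (mod 361)
293^6 ≡ 1 (mod 361) ✓
The order of 293 is 6, so the subgroup it generates has 6 elements.
The index is φ(361) / ord(293) = 342 / 6 = 57.

57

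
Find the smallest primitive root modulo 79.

3

φ(79) = 79 − 1 = 78 = 2 · 3 · 13.
g is a primitive root iff g^(78/q) ≢ 1 (mod 79) for each prime q ∈ {2, 3, 13}.
g = 2: 2^39 ≡ 1 — hits 1, so not a primitive root.
g = 3: 3^39 ≡ 78; 3^26 ≡ 23; 3^6 ≡ 18 — none is 1, so 3 is a primitive root.
Hence the least primitive root of 79 is 3.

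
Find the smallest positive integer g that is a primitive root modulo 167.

φ(167) = 167 − 1 = 166 = 2 · 83.
Test candidates g = 2, 3, … against the prime factors q ∈ {2, 83} of φ(167): g is a generator iff g^(166/q) ≢ 1 for every such q.
g = 2: 2^83 ≡ 1 — hits 1, so not a primitive root.
g = 3: 3^83 ≡ 1 — hits 1, so not a primitive root.
g = 4: 4^83 ≡ 1 — hits 1, so not a primitive root.
g = 5: 5^83 ≡ 166; 5^2 ≡ 25 — none is 1, so 5 is a primitive root.
Hence the least primitive root of 167 is 5.

5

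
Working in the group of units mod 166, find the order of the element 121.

41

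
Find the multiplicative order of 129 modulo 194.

48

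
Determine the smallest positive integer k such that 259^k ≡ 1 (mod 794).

Since 259 ∈ (Z/794Z)^×, its order divides φ(794) = φ(2)·φ(397) = 1·396 = 396 = 2^2 · 3^2 · 11.
Divisors of 396: 1, 2, 3, 4, 6, 9, 11, 12, 18, 22, 33, 36, 44, 66, 99, 132, 198, 396.
Test each divisor d:
259^1 ≡ 259
259^2 ≡ 385
259^3 ≡ 465
259^4 ≡ 541
259^6 ≡ 257
259^9 ≡ 405
259^11 ≡ 301
259^12 ≡ 147
259^18 ≡ 461
259^22 ≡ 85
259^33 ≡ 177
259^36 ≡ 523
259^44 ≡ 79
259^66 ≡ 363
259^99 ≡ 731
259^132 ≡ 759
259^198 ≡ 793
259^396 ≡ 1
Therefore the multiplicative order of 259 modulo 794 is 396.

396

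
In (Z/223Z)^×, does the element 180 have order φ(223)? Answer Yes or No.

φ(223) = 223 − 1 = 222 = 2 · 3 · 37.
180 is a primitive root mod 223 iff 180^(φ(223)/q) ≢ 1 for every prime q | φ(223), i.e. q ∈ {2, 3, 37}.
180^111 ≡ 222 (mod 223)  [q = 2: ≢ 1 ✓]
180^74 ≡ 183 (mod 223)  [q = 3: ≢ 1 ✓]
180^6 ≡ 112 (mod 223)  [q = 37: ≢ 1 ✓]
All checks pass, so 180 has order 222 and is a primitive root modulo 223.

Yes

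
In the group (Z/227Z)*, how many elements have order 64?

φ(227) = 227 − 1 = 226 = 2 · 113.
In a cyclic group of order 226, there are φ(d) elements of order d for each divisor d of 226, and zero for non-divisors.
Here 226 is not a multiple of 64, so there are no elements of order 64.

0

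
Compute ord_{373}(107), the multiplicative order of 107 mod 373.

93

The order of 107 must divide φ(373) = 373 − 1 = 372 = 2^2 · 3 · 31.
Divisors of 372: 1, 2, 3, 4, 6, 12, 31, 62, 93, 124, 186, 372.
Evaluate successive powers at the divisors of 372:
107^1 ≡ 107
107^2 ≡ 259
107^3 ≡ 111
107^4 ≡ 314
107^6 ≡ 12
107^12 ≡ 144
107^31 ≡ 284
107^62 ≡ 88
107^93 ≡ 1
So ord_373(107) = 93.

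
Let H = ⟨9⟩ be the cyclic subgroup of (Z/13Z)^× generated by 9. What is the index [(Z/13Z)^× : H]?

Since 9 ∈ (Z/13Z)^×, its order divides φ(13) = 13 − 1 = 12 = 2^2 · 3.
Divisors of 12: 1, 2, 3, 4, 6, 12.
Evaluate successive powers at the divisors of 12:
9^1 ≡ 9 (mod 13)
9^2 ≡ 3 (mod 13)
9^3 ≡ 1 (mod 13) ✓
Thus |⟨9⟩| = ord(9) = 3.
Index = |(Z/13Z)^×| / |⟨9⟩| = 12 / 3 = 4.

4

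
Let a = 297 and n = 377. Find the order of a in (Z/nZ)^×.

By Lagrange's theorem, ord_377(297) divides φ(377) = φ(13·29) = (13−1)·(29−1) = 12·28 = 336 = 2^4 · 3 · 7.
Divisors of 336: 1, 2, 3, 4, 6, 7, 8, 12, 14, 16, 21, 24, 28, 42, 48, 56, 84, 112, 168, 336.
Check 297^d mod 377 for each divisor in increasing order:
297^1 ≡ 297 (mod 377)
297^2 ≡ 368 (mod 377)
297^3 ≡ 343 (mod 377)
297^4 ≡ 81 (mod 377)
297^6 ≡ 25 (mod 377)
297^7 ≡ 262 (mod 377)
297^8 ≡ 152 (mod 377)
297^12 ≡ 248 (mod 377)
297^14 ≡ 30 (mod 377)
297^16 ≡ 107 (mod 377)
297^21 ≡ 320 (mod 377)
297^24 ≡ 53 (mod 377)
297^28 ≡ 146 (mod 377)
297^42 ≡ 233 (mod 377)
297^48 ≡ 170 (mod 377)
297^56 ≡ 204 (mod 377)
297^84 ≡ 1 (mod 377) ✓
Therefore the multiplicative order of 297 modulo 377 is 84.

84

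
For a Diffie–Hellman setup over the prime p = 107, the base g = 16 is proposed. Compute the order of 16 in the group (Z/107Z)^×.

53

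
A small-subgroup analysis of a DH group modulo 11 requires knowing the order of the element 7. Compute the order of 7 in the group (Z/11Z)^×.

10

By Lagrange's theorem, ord_11(7) divides φ(11) = 11 − 1 = 10 = 2 · 5.
Divisors of 10: 1, 2, 5, 10.
Compute 7^d (mod 11) for the divisors d until we hit 1:
7^1 ≡ 7 (mod 11)
7^2 ≡ 5 (mod 11)
7^5 ≡ 10 (mod 11)
7^10 ≡ 1 (mod 11) ✓
So ord_11(7) = 10.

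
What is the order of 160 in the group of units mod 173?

Since 160 ∈ (Z/173Z)^×, its order divides φ(173) = 173 − 1 = 172 = 2^2 · 43.
Divisors of 172: 1, 2, 4, 43, 86, 172.
Compute 160^d (mod 173) for the divisors d until we hit 1:
160^1 ≡ 160 (mod 173)
160^2 ≡ 169 (mod 173)
160^4 ≡ 16 (mod 173)
160^43 ≡ 1 (mod 173) ✓
Therefore the multiplicative order of 160 modulo 173 is 43.

43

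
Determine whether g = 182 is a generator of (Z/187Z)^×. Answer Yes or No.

No

187 = 11 · 17 is a product of two distinct odd primes, so (Z/187Z)^× ≅ (Z/11Z)^× × (Z/17Z)^× is not cyclic.
No primitive root modulo 187 exists; in particular 182 is not one.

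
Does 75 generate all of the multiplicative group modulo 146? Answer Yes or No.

No

φ(146) = φ(2)·φ(73) = 1·72 = 72 = 2^3 · 3^2.
An element g generates (Z/146Z)^× iff g^(72/q) ≢ 1 (mod 146) for each prime q ∈ {2, 3}.
75^36 ≡ 1 (mod 146)  [q = 2: ≡ 1 ✗]
75^24 ≡ 137 (mod 146)  [q = 3: ≢ 1 ✓]
Since 75^36 ≡ 1, the order of 75 divides 36 < 72, so 75 is not a primitive root.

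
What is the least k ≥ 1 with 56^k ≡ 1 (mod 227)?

Since 56 ∈ (Z/227Z)^×, its order divides φ(227) = 227 − 1 = 226 = 2 · 113.
Divisors of 226: 1, 2, 113, 226.
Test each divisor d:
56^1 ≡ 56
56^2 ≡ 185
56^113 ≡ 226
56^226 ≡ 1
Therefore the multiplicative order of 56 modulo 227 is 226.

226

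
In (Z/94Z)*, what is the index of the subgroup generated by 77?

1

ord(77) | φ(94) = φ(2)·φ(47) = 1·46 = 46 = 2 · 23.
Divisors of 46: 1, 2, 23, 46.
Evaluate successive powers at the divisors of 46:
77^1 ≡ 77 (mod 94)
77^2 ≡ 7 (mod 94)
77^23 ≡ 93 (mod 94)
77^46 ≡ 1 (mod 94) ✓
So ord_94(77) = 46, hence |⟨77⟩| = 46.
The index is φ(94) / ord(77) = 46 / 46 = 1.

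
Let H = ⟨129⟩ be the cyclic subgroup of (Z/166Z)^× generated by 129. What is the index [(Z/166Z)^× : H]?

1

By Lagrange's theorem, ord_166(129) divides φ(166) = φ(2)·φ(83) = 1·82 = 82 = 2 · 41.
Divisors of 82: 1, 2, 41, 82.
Evaluate successive powers at the divisors of 82:
129^1 ≡ 129
129^2 ≡ 41
129^41 ≡ 165
129^82 ≡ 1
Thus |⟨129⟩| = ord(129) = 82.
[(Z/166Z)^× : ⟨129⟩] = 82/82 = 1.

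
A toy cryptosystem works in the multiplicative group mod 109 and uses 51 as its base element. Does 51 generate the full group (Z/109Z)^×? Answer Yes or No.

φ(109) = 109 − 1 = 108 = 2^2 · 3^3.
An element g generates (Z/109Z)^× iff g^(108/q) ≢ 1 (mod 109) for each prime q ∈ {2, 3}.
51^54 ≡ 108 (mod 109)  [q = 2: ≢ 1 ✓]
51^36 ≡ 63 (mod 109)  [q = 3: ≢ 1 ✓]
All checks pass, so 51 has order 108 and is a primitive root modulo 109.

Yes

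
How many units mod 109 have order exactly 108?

φ(109) = 109 − 1 = 108 = 2^2 · 3^3.
Since (Z/109Z)^× is cyclic of order 108, the number of elements of order d is φ(d) when d | 108 and 0 otherwise.
108 = 2^2 · 3^3 divides 108, and φ(108) = 36.

36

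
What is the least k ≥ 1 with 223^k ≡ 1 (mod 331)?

33

Since 223 ∈ (Z/331Z)^×, its order divides φ(331) = 331 − 1 = 330 = 2 · 3 · 5 · 11.
Divisors of 330: 1, 2, 3, 5, 6, 10, 11, 15, 22, 30, 33, 55, 66, 110, 165, 330.
Compute 223^d (mod 331) for the divisors d until we hit 1:
223^1 ≡ 223 (mod 331)
223^2 ≡ 79 (mod 331)
223^3 ≡ 74 (mod 331)
223^5 ≡ 219 (mod 331)
223^6 ≡ 180 (mod 331)
223^10 ≡ 297 (mod 331)
223^11 ≡ 31 (mod 331)
223^15 ≡ 167 (mod 331)
223^22 ≡ 299 (mod 331)
223^30 ≡ 85 (mod 331)
223^33 ≡ 1 (mod 331) ✓
So ord_331(223) = 33.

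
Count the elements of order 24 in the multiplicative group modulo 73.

8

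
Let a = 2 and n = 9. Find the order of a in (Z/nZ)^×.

The order of 2 must divide φ(9) = φ(3^2) = 3·(3−1) = 6 = 2 · 3.
Divisors of 6: 1, 2, 3, 6.
Check 2^d mod 9 for each divisor in increasing order:
2^1 ≡ 2 (mod 9)
2^2 ≡ 4 (mod 9)
2^3 ≡ 8 (mod 9)
2^6 ≡ 1 (mod 9) ✓
Therefore the multiplicative order of 2 modulo 9 is 6.

6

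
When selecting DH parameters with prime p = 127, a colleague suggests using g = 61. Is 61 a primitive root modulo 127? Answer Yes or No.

φ(127) = 127 − 1 = 126 = 2 · 3^2 · 7.
61 is a primitive root mod 127 iff 61^(φ(127)/q) ≢ 1 for every prime q | φ(127), i.e. q ∈ {2, 3, 7}.
61^63 ≡ 1 (mod 127)  [q = 2: ≡ 1 ✗]
61^42 ≡ 1 (mod 127)  [q = 3: ≡ 1 ✗]
61^18 ≡ 4 (mod 127)  [q = 7: ≢ 1 ✓]
Since 61^63 ≡ 1, the order of 61 divides 63 < 126, so 61 is not a primitive root.

No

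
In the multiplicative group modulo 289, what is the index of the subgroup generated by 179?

34

ord(179) | φ(289) = φ(17^2) = 17·(17−1) = 272 = 2^4 · 17.
Divisors of 272: 1, 2, 4, 8, 16, 17, 34, 68, 136, 272.
Test each divisor d:
179^1 ≡ 179
179^2 ≡ 251
179^4 ≡ 288
179^8 ≡ 1
Thus |⟨179⟩| = ord(179) = 8.
Index = |(Z/289Z)^×| / |⟨179⟩| = 272 / 8 = 34.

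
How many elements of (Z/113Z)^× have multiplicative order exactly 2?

1

φ(113) = 113 − 1 = 112 = 2^4 · 7.
In a cyclic group of order 112, there are φ(d) elements of order d for each divisor d of 112, and zero for non-divisors.
2 | 112, and φ(2) = 2 − 1 = 1.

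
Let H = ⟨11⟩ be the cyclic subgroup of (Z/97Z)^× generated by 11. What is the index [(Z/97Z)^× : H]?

2

Since 11 ∈ (Z/97Z)^×, its order divides φ(97) = 97 − 1 = 96 = 2^5 · 3.
Divisors of 96: 1, 2, 3, 4, 6, 8, 12, 16, 24, 32, 48, 96.
Check 11^d mod 97 for each divisor in increasing order:
11^1 ≡ 11
11^2 ≡ 24
11^3 ≡ 70
11^4 ≡ 91
11^6 ≡ 50
11^8 ≡ 36
11^12 ≡ 75
11^16 ≡ 35
11^24 ≡ 96
11^32 ≡ 61
11^48 ≡ 1
Thus |⟨11⟩| = ord(11) = 48.
The index is φ(97) / ord(11) = 96 / 48 = 2.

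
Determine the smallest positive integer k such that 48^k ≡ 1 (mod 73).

36

ord(48) | φ(73) = 73 − 1 = 72 = 2^3 · 3^2.
Divisors of 72: 1, 2, 3, 4, 6, 8, 9, 12, 18, 24, 36, 72.
Test each divisor d:
48^1 ≡ 48 (mod 73)
48^2 ≡ 41 (mod 73)
48^3 ≡ 70 (mod 73)
48^4 ≡ 2 (mod 73)
48^6 ≡ 9 (mod 73)
48^8 ≡ 4 (mod 73)
48^9 ≡ 46 (mod 73)
48^12 ≡ 8 (mod 73)
48^18 ≡ 72 (mod 73)
48^24 ≡ 64 (mod 73)
48^36 ≡ 1 (mod 73) ✓
So ord_73(48) = 36.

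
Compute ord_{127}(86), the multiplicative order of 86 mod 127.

Since 86 ∈ (Z/127Z)^×, its order divides φ(127) = 127 − 1 = 126 = 2 · 3^2 · 7.
Divisors of 126: 1, 2, 3, 6, 7, 9, 14, 18, 21, 42, 63, 126.
Compute 86^d (mod 127) for the divisors d until we hit 1:
86^1 ≡ 86 (mod 127)
86^2 ≡ 30 (mod 127)
86^3 ≡ 40 (mod 127)
86^6 ≡ 76 (mod 127)
86^7 ≡ 59 (mod 127)
86^9 ≡ 119 (mod 127)
86^14 ≡ 52 (mod 127)
86^18 ≡ 64 (mod 127)
86^21 ≡ 20 (mod 127)
86^42 ≡ 19 (mod 127)
86^63 ≡ 126 (mod 127)
86^126 ≡ 1 (mod 127) ✓
Therefore the multiplicative order of 86 modulo 127 is 126.

126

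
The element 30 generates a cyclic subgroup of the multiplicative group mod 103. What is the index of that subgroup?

Since 30 ∈ (Z/103Z)^×, its order divides φ(103) = 103 − 1 = 102 = 2 · 3 · 17.
Divisors of 102: 1, 2, 3, 6, 17, 34, 51, 102.
Test each divisor d:
30^1 ≡ 30
30^2 ≡ 76
30^3 ≡ 14
30^6 ≡ 93
30^17 ≡ 1
Thus |⟨30⟩| = ord(30) = 17.
Index = |(Z/103Z)^×| / |⟨30⟩| = 102 / 17 = 6.

6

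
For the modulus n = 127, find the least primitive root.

3

φ(127) = 127 − 1 = 126 = 2 · 3^2 · 7.
g is a primitive root iff g^(126/q) ≢ 1 (mod 127) for each prime q ∈ {2, 3, 7}.
g = 2: 2^63 ≡ 1 — hits 1, so not a primitive root.
g = 3: 3^63 ≡ 126; 3^42 ≡ 107; 3^18 ≡ 4 — none is 1, so 3 is a primitive root.
The smallest primitive root modulo 127 is 3.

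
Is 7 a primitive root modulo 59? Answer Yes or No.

φ(59) = 59 − 1 = 58 = 2 · 29.
7 is a primitive root mod 59 iff 7^(φ(59)/q) ≢ 1 for every prime q | φ(59), i.e. q ∈ {2, 29}.
7^29 ≡ 1 (mod 59)  [q = 2: ≡ 1 ✗]
7^2 ≡ 49 (mod 59)  [q = 29: ≢ 1 ✓]
7^29 ≡ 1 shows ord(7) | 29, strictly less than φ(59); not a primitive root.

No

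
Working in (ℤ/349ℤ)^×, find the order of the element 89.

The order of 89 must divide φ(349) = 349 − 1 = 348 = 2^2 · 3 · 29.
Divisors of 348: 1, 2, 3, 4, 6, 12, 29, 58, 87, 116, 174, 348.
Test each divisor d:
89^1 ≡ 89
89^2 ≡ 243
89^3 ≡ 338
89^4 ≡ 68
89^6 ≡ 121
89^12 ≡ 332
89^29 ≡ 189
89^58 ≡ 123
89^87 ≡ 213
89^116 ≡ 122
89^174 ≡ 348
89^348 ≡ 1
So ord_349(89) = 348.

348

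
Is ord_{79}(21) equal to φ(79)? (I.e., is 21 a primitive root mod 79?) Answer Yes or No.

No

φ(79) = 79 − 1 = 78 = 2 · 3 · 13.
An element g generates (Z/79Z)^× iff g^(78/q) ≢ 1 (mod 79) for each prime q ∈ {2, 3, 13}.
21^39 ≡ 1 (mod 79)  [q = 2: ≡ 1 ✗]
21^26 ≡ 1 (mod 79)  [q = 3: ≡ 1 ✗]
21^6 ≡ 8 (mod 79)  [q = 13: ≢ 1 ✓]
The check at q = 2 fails, so 21 generates a proper subgroup.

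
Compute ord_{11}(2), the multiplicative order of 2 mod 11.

10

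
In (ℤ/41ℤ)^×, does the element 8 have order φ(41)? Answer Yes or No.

No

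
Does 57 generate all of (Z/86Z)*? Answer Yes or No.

No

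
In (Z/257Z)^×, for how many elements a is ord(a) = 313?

0

φ(257) = 257 − 1 = 256 = 2^8.
(Z/257Z)^× is cyclic (|G| = 256); a cyclic group of order m has exactly φ(d) elements of each order d | m, and none otherwise.
Here 256 is not a multiple of 313, so there are no elements of order 313.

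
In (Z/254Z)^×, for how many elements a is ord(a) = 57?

φ(254) = φ(2)·φ(127) = 1·126 = 126 = 2 · 3^2 · 7.
Since (Z/254Z)^× is cyclic of order 126, the number of elements of order d is φ(d) when d | 126 and 0 otherwise.
57 does not divide 126, so no element of (Z/254Z)^× has order 57.

0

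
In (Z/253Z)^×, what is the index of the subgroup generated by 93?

44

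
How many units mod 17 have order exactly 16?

8

φ(17) = 17 − 1 = 16 = 2^4.
In a cyclic group of order 16, there are φ(d) elements of order d for each divisor d of 16, and zero for non-divisors.
16 = 2^4 divides 16, and φ(16) = 8.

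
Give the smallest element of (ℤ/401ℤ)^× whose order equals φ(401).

3

φ(401) = 401 − 1 = 400 = 2^4 · 5^2.
g is a primitive root iff g^(400/q) ≢ 1 (mod 401) for each prime q ∈ {2, 5}.
g = 2: 2^200 ≡ 1 — hits 1, so not a primitive root.
g = 3: 3^200 ≡ 400; 3^80 ≡ 72 — none is 1, so 3 is a primitive root.
So 3 is the smallest generator of (Z/401Z)^×.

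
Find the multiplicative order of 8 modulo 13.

ord(8) | φ(13) = 13 − 1 = 12 = 2^2 · 3.
Divisors of 12: 1, 2, 3, 4, 6, 12.
Check 8^d mod 13 for each divisor in increasing order:
8^1 ≡ 8 (mod 13)
8^2 ≡ 12 (mod 13)
8^3 ≡ 5 (mod 13)
8^4 ≡ 1 (mod 13) ✓
The smallest such exponent is 4, so the order of 8 is 4.

4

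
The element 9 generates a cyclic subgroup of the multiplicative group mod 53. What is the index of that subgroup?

2

By Lagrange's theorem, ord_53(9) divides φ(53) = 53 − 1 = 52 = 2^2 · 13.
Divisors of 52: 1, 2, 4, 13, 26, 52.
Evaluate successive powers at the divisors of 52:
9^1 ≡ 9 (mod 53)
9^2 ≡ 28 (mod 53)
9^4 ≡ 42 (mod 53)
9^13 ≡ 52 (mod 53)
9^26 ≡ 1 (mod 53) ✓
The order of 9 is 26, so the subgroup it generates has 26 elements.
Index = |(Z/53Z)^×| / |⟨9⟩| = 52 / 26 = 2.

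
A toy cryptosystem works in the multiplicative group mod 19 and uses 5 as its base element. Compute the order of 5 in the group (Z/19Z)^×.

9

By Lagrange's theorem, ord_19(5) divides φ(19) = 19 − 1 = 18 = 2 · 3^2.
Divisors of 18: 1, 2, 3, 6, 9, 18.
Evaluate successive powers at the divisors of 18:
5^1 ≡ 5
5^2 ≡ 6
5^3 ≡ 11
5^6 ≡ 7
5^9 ≡ 1
The smallest such exponent is 9, so the order of 5 is 9.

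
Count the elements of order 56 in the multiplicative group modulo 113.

24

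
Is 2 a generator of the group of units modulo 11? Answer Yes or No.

φ(11) = 11 − 1 = 10 = 2 · 5.
An element g generates (Z/11Z)^× iff g^(10/q) ≢ 1 (mod 11) for each prime q ∈ {2, 5}.
2^5 ≡ 10 (mod 11)  [q = 2: ≢ 1 ✓]
2^2 ≡ 4 (mod 11)  [q = 5: ≢ 1 ✓]
Every test exponent gives a nontrivial residue, hence 2 generates the full group.

Yes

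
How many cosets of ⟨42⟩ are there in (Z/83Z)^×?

1

The order of 42 must divide φ(83) = 83 − 1 = 82 = 2 · 41.
Divisors of 82: 1, 2, 41, 82.
Evaluate successive powers at the divisors of 82:
42^1 ≡ 42
42^2 ≡ 21
42^41 ≡ 82
42^82 ≡ 1
Thus |⟨42⟩| = ord(42) = 82.
Index = |(Z/83Z)^×| / |⟨42⟩| = 82 / 82 = 1.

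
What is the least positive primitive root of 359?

φ(359) = 359 − 1 = 358 = 2 · 179.
g is a primitive root iff g^(358/q) ≢ 1 (mod 359) for each prime q ∈ {2, 179}.
g = 2: 2^179 ≡ 1 — hits 1, so not a primitive root.
g = 3: 3^179 ≡ 1 — hits 1, so not a primitive root.
g = 4: 4^179 ≡ 1 — hits 1, so not a primitive root.
g = 5: 5^179 ≡ 1 — hits 1, so not a primitive root.
g = 6: 6^179 ≡ 1 — hits 1, so not a primitive root.
g = 7: 7^179 ≡ 358; 7^2 ≡ 49 — none is 1, so 7 is a primitive root.
The smallest primitive root modulo 359 is 7.

7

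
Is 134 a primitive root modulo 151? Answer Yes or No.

φ(151) = 151 − 1 = 150 = 2 · 3 · 5^2.
Test 134^(150/q) mod 151 for each prime factor q of 150:
134^75 ≡ 150 (mod 151)  [q = 2: ≢ 1 ✓]
134^50 ≡ 32 (mod 151)  [q = 3: ≢ 1 ✓]
134^30 ≡ 19 (mod 151)  [q = 5: ≢ 1 ✓]
None equal 1, so ord_151(134) = 150: 134 is a primitive root.

Yes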